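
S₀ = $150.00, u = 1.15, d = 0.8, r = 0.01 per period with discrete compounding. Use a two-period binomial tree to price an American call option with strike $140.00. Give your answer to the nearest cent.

Risk-neutral probability p = (1 + 0.01 − 0.8)/(1.15 − 0.8) = 0.2100/0.3500 = 0.6000
Terminal stock prices: S_uu = 198.4, S_ud = 138, S_dd = 96
Terminal payoffs (S − K): max(58.37, 0) = 58.37, max(-2, 0) = 0, max(-44, 0) = 0
Node u (S = 172.5): continuation = 1/1.01·[0.6000·58.3750 + 0.4000·0.0000] = 34.6782; exercise value = 32.5000 ≤ continuation, so V_u = 34.6782
Node d (S = 120): continuation = 1/1.01·[0.6000·0.0000 + 0.4000·0.0000] = 0.0000; exercise value = 0.0000 ≤ continuation, so V_d = 0.0000
Node 0 (S = 150): continuation = 1/1.01·[0.6000·34.6782 + 0.4000·0.0000] = 20.6009; exercise value = 10.0000 ≤ continuation, so V_0 = 20.6009

$20.60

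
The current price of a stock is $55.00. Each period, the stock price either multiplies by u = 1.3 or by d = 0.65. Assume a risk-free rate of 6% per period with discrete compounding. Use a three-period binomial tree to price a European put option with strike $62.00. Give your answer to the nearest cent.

Risk-neutral probability p = (1 + 0.06 − 0.65)/(1.3 − 0.65) = 0.4100/0.6500 = 0.6308
Terminal stock prices: S_uuu = 120.8, S_uud = 60.42, S_udd = 30.21, S_ddd = 15.1
Terminal payoffs (K − S): max(-58.84, 0) = 0, max(1.582, 0) = 1.582, max(31.79, 0) = 31.79, max(46.9, 0) = 46.9
Node uu (S = 92.95): V_uu = 1/1.06·[0.6308·0.0000 + 0.3692·1.5825] = 0.5512
Node ud (S = 46.48): V_ud = 1/1.06·[0.6308·1.5825 + 0.3692·31.7912] = 12.0156
Node dd (S = 23.24): V_dd = 1/1.06·[0.6308·31.7912 + 0.3692·46.8956] = 35.2531
Node u (S = 71.5): V_u = 1/1.06·[0.6308·0.5512 + 0.3692·12.0156] = 4.5134
Node d (S = 35.75): V_d = 1/1.06·[0.6308·12.0156 + 0.3692·35.2531] = 19.4298
Node 0 (S = 55): V_0 = 1/1.06·[0.6308·4.5134 + 0.3692·19.4298] = 9.4538

$9.45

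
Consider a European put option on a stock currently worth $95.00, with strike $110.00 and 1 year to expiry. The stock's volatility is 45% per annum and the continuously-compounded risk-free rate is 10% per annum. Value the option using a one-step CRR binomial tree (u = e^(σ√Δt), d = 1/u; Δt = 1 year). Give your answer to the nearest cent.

CRR parameters: u = e^(σ√Δt) = e^(0.45·√1) = 1.5683, d = 1/u = 0.6376
Per-period rate: rΔt = 0.1·1 = 0.1, so R = e^0.1 = 1.1052
Risk-neutral probability p = (e^0.1 − 0.6376)/(1.5683 − 0.6376) = 0.4675/0.9307 = 0.5024
Terminal stock prices: S_u = 149, S_d = 60.57
Terminal payoffs (K − S): max(-38.99, 0) = 0, max(49.43, 0) = 49.43
Node 0 (S = 95): V_0 = e^(−0.1)·[0.5024·0.0000 + 0.4976·49.4253] = 22.2552

$22.26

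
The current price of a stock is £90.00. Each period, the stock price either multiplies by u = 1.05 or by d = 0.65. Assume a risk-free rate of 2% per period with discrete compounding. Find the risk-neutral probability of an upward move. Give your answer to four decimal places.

p = 0.9250

Risk-neutral probability p = (1 + 0.02 − 0.65)/(1.05 − 0.65) = 0.3700/0.4000 = 0.9250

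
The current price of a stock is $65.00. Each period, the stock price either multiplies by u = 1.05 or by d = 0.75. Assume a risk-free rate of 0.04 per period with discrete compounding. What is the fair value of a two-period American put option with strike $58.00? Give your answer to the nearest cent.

Risk-neutral probability p = (1 + 0.04 − 0.75)/(1.05 − 0.75) = 0.2900/0.3000 = 0.9667
Terminal stock prices: S_uu = 71.66, S_ud = 51.19, S_dd = 36.56
Terminal payoffs (K − S): max(-13.66, 0) = 0, max(6.812, 0) = 6.812, max(21.44, 0) = 21.44
Node u (S = 68.25): continuation = 1/1.04·[0.9667·0.0000 + 0.0333·6.8125] = 0.2183; exercise value = 0.0000 ≤ continuation, so V_u = 0.2183
Node d (S = 48.75): continuation = 1/1.04·[0.9667·6.8125 + 0.0333·21.4375] = 7.0192; exercise value = 9.2500 > continuation, so V_d = 9.2500 (exercise)
Node 0 (S = 65): continuation = 1/1.04·[0.9667·0.2183 + 0.0333·9.2500] = 0.4994; exercise value = 0.0000 ≤ continuation, so V_0 = 0.4994

$0.50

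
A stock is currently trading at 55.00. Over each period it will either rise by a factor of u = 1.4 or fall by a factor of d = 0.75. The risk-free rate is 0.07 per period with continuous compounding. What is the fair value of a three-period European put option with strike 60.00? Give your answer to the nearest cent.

8.93

Risk-neutral probability p = (e^0.07 − 0.75)/(1.4 − 0.75) = 0.3225/0.6500 = 0.4962
Terminal stock prices: S_uuu = 150.9, S_uud = 80.85, S_udd = 43.31, S_ddd = 23.2
Terminal payoffs (K − S): max(-90.92, 0) = 0, max(-20.85, 0) = 0, max(16.69, 0) = 16.69, max(36.8, 0) = 36.8
Node uu (S = 107.8): V_uu = e^(−0.07)·[0.4962·0.0000 + 0.5038·0.0000] = 0.0000
Node ud (S = 57.75): V_ud = e^(−0.07)·[0.4962·0.0000 + 0.5038·16.6875] = 7.8393
Node dd (S = 30.94): V_dd = e^(−0.07)·[0.4962·16.6875 + 0.5038·36.7969] = 25.0061
Node u (S = 77): V_u = e^(−0.07)·[0.4962·0.0000 + 0.5038·7.8393] = 3.6827
Node d (S = 41.25): V_d = e^(−0.07)·[0.4962·7.8393 + 0.5038·25.0061] = 15.3738
Node 0 (S = 55): V_0 = e^(−0.07)·[0.4962·3.6827 + 0.5038·15.3738] = 8.9259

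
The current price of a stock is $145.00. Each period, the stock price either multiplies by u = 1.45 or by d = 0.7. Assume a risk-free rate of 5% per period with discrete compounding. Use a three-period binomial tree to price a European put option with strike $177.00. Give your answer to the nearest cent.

$42.13

Risk-neutral probability p = (1 + 0.05 − 0.7)/(1.45 − 0.7) = 0.3500/0.7500 = 0.4667
Terminal stock prices: S_uuu = 442.1, S_uud = 213.4, S_udd = 103, S_ddd = 49.73
Terminal payoffs (K − S): max(-265.1, 0) = 0, max(-36.4, 0) = 0, max(73.98, 0) = 73.98, max(127.3, 0) = 127.3
Node uu (S = 304.9): V_uu = 1/1.05·[0.4667·0.0000 + 0.5333·0.0000] = 0.0000
Node ud (S = 147.2): V_ud = 1/1.05·[0.4667·0.0000 + 0.5333·73.9775] = 37.5759
Node dd (S = 71.05): V_dd = 1/1.05·[0.4667·73.9775 + 0.5333·127.2650] = 97.5214
Node u (S = 210.2): V_u = 1/1.05·[0.4667·0.0000 + 0.5333·37.5759] = 19.0862
Node d (S = 101.5): V_d = 1/1.05·[0.4667·37.5759 + 0.5333·97.5214] = 66.2351
Node 0 (S = 145): V_0 = 1/1.05·[0.4667·19.0862 + 0.5333·66.2351] = 42.1260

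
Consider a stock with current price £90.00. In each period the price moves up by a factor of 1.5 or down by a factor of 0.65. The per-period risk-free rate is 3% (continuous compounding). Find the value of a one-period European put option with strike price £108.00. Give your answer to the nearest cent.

Risk-neutral probability p = (e^0.03 − 0.65)/(1.5 − 0.65) = 0.3805/0.8500 = 0.4476
Terminal stock prices: S_u = 135, S_d = 58.5
Terminal payoffs (K − S): max(-27, 0) = 0, max(49.5, 0) = 49.5
Node 0 (S = 90): V_0 = e^(−0.03)·[0.4476·0.0000 + 0.5524·49.5000] = 26.5360

£26.54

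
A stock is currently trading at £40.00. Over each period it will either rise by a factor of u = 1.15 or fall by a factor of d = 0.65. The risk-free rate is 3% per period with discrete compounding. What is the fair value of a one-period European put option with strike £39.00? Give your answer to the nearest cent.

£3.03

Risk-neutral probability p = (1 + 0.03 − 0.65)/(1.15 − 0.65) = 0.3800/0.5000 = 0.7600
Terminal stock prices: S_u = 46, S_d = 26
Terminal payoffs (K − S): max(-7, 0) = 0, max(13, 0) = 13
Node 0 (S = 40): V_0 = 1/1.03·[0.7600·0.0000 + 0.2400·13.0000] = 3.0291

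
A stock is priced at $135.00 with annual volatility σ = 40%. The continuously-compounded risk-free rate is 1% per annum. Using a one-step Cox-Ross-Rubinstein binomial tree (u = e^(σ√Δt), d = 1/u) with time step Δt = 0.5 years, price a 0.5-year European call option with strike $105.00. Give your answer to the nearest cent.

$32.34

CRR parameters: u = e^(σ√Δt) = e^(0.4·√0.5) = 1.3269, d = 1/u = 0.7536
Per-period rate: rΔt = 0.01·0.5 = 0.005, so R = e^0.005 = 1.0050
Risk-neutral probability p = (e^0.005 − 0.7536)/(1.3269 − 0.7536) = 0.2514/0.5733 = 0.4385
Terminal stock prices: S_u = 179.1, S_d = 101.7
Terminal payoffs (S − K): max(74.13, 0) = 74.13, max(-3.259, 0) = 0
Node 0 (S = 135): V_0 = e^(−0.005)·[0.4385·74.1310 + 0.5615·0.0000] = 32.3444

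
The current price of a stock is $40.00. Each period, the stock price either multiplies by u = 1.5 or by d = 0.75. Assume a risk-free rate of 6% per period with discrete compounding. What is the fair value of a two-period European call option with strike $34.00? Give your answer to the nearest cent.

$13.26

Risk-neutral probability p = (1 + 0.06 − 0.75)/(1.5 − 0.75) = 0.3100/0.7500 = 0.4133
Terminal stock prices: S_uu = 90, S_ud = 45, S_dd = 22.5
Terminal payoffs (S − K): max(56, 0) = 56, max(11, 0) = 11, max(-11.5, 0) = 0
Node u (S = 60): V_u = 1/1.06·[0.4133·56.0000 + 0.5867·11.0000] = 27.9245
Node d (S = 30): V_d = 1/1.06·[0.4133·11.0000 + 0.5867·0.0000] = 4.2893
Node 0 (S = 40): V_0 = 1/1.06·[0.4133·27.9245 + 0.5867·4.2893] = 13.2628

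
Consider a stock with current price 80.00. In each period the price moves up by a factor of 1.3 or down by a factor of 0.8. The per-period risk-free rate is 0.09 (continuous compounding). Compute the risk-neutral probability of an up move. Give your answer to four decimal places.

p = 0.5883

Risk-neutral probability p = (e^0.09 − 0.8)/(1.3 − 0.8) = 0.2942/0.5000 = 0.5883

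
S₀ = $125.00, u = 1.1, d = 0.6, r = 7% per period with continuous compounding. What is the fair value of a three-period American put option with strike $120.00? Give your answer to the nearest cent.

$5.17

Risk-neutral probability p = (e^0.07 − 0.6)/(1.1 − 0.6) = 0.4725/0.5000 = 0.9450
Terminal stock prices: S_uuu = 166.4, S_uud = 90.75, S_udd = 49.5, S_ddd = 27
Terminal payoffs (K − S): max(-46.38, 0) = 0, max(29.25, 0) = 29.25, max(70.5, 0) = 70.5, max(93, 0) = 93
Node uu (S = 151.3): continuation = e^(−0.07)·[0.9450·0.0000 + 0.0550·29.2500] = 1.4995; exercise value = 0.0000 ≤ continuation, so V_uu = 1.4995
Node ud (S = 82.5): continuation = e^(−0.07)·[0.9450·29.2500 + 0.0550·70.5000] = 29.3873; exercise value = 37.5000 > continuation, so V_ud = 37.5000 (exercise)
Node dd (S = 45): continuation = e^(−0.07)·[0.9450·70.5000 + 0.0550·93.0000] = 66.8873; exercise value = 75.0000 > continuation, so V_dd = 75.0000 (exercise)
Node u (S = 137.5): continuation = e^(−0.07)·[0.9450·1.4995 + 0.0550·37.5000] = 3.2438; exercise value = 0.0000 ≤ continuation, so V_u = 3.2438
Node d (S = 75): continuation = e^(−0.07)·[0.9450·37.5000 + 0.0550·75.0000] = 36.8873; exercise value = 45.0000 > continuation, so V_d = 45.0000 (exercise)
Node 0 (S = 125): continuation = e^(−0.07)·[0.9450·3.2438 + 0.0550·45.0000] = 5.1652; exercise value = 0.0000 ≤ continuation, so V_0 = 5.1652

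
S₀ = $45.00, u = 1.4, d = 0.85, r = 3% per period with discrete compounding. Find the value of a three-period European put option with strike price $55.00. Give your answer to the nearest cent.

$11.48

Risk-neutral probability p = (1 + 0.03 − 0.85)/(1.4 − 0.85) = 0.1800/0.5500 = 0.3273
Terminal stock prices: S_uuu = 123.5, S_uud = 74.97, S_udd = 45.52, S_ddd = 27.64
Terminal payoffs (K − S): max(-68.48, 0) = 0, max(-19.97, 0) = 0, max(9.483, 0) = 9.483, max(27.36, 0) = 27.36
Node uu (S = 88.2): V_uu = 1/1.03·[0.3273·0.0000 + 0.6727·0.0000] = 0.0000
Node ud (S = 53.55): V_ud = 1/1.03·[0.3273·0.0000 + 0.6727·9.4825] = 6.1933
Node dd (S = 32.51): V_dd = 1/1.03·[0.3273·9.4825 + 0.6727·27.3644] = 20.8856
Node u (S = 63): V_u = 1/1.03·[0.3273·0.0000 + 0.6727·6.1933] = 4.0451
Node d (S = 38.25): V_d = 1/1.03·[0.3273·6.1933 + 0.6727·20.8856] = 15.6089
Node 0 (S = 45): V_0 = 1/1.03·[0.3273·4.0451 + 0.6727·15.6089] = 11.4800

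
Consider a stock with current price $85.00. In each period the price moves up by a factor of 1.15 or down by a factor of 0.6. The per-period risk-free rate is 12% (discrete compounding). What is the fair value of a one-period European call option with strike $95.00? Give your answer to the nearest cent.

$2.32

Risk-neutral probability p = (1 + 0.12 − 0.6)/(1.15 − 0.6) = 0.5200/0.5500 = 0.9455
Terminal stock prices: S_u = 97.75, S_d = 51
Terminal payoffs (S − K): max(2.75, 0) = 2.75, max(-44, 0) = 0
Node 0 (S = 85): V_0 = 1/1.12·[0.9455·2.7500 + 0.0545·0.0000] = 2.3214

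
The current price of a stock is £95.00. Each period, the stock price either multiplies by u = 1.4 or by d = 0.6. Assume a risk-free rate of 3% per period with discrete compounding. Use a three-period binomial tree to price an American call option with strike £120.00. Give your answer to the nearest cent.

Risk-neutral probability p = (1 + 0.03 − 0.6)/(1.4 − 0.6) = 0.4300/0.8000 = 0.5375
Terminal stock prices: S_uuu = 260.7, S_uud = 111.7, S_udd = 47.88, S_ddd = 20.52
Terminal payoffs (S − K): max(140.7, 0) = 140.7, max(-8.28, 0) = 0, max(-72.12, 0) = 0, max(-99.48, 0) = 0
Node uu (S = 186.2): continuation = 1/1.03·[0.5375·140.6800 + 0.4625·0.0000] = 73.4131; exercise value = 66.2000 ≤ continuation, so V_uu = 73.4131
Node ud (S = 79.8): continuation = 1/1.03·[0.5375·0.0000 + 0.4625·0.0000] = 0.0000; exercise value = 0.0000 ≤ continuation, so V_ud = 0.0000
Node dd (S = 34.2): continuation = 1/1.03·[0.5375·0.0000 + 0.4625·0.0000] = 0.0000; exercise value = 0.0000 ≤ continuation, so V_dd = 0.0000
Node u (S = 133): continuation = 1/1.03·[0.5375·73.4131 + 0.4625·0.0000] = 38.3102; exercise value = 13.0000 ≤ continuation, so V_u = 38.3102
Node d (S = 57): continuation = 1/1.03·[0.5375·0.0000 + 0.4625·0.0000] = 0.0000; exercise value = 0.0000 ≤ continuation, so V_d = 0.0000
Node 0 (S = 95): continuation = 1/1.03·[0.5375·38.3102 + 0.4625·0.0000] = 19.9920; exercise value = 0.0000 ≤ continuation, so V_0 = 19.9920

£19.99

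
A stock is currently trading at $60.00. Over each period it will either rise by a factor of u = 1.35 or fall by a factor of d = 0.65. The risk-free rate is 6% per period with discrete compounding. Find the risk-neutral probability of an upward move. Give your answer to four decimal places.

Risk-neutral probability p = (1 + 0.06 − 0.65)/(1.35 − 0.65) = 0.4100/0.7000 = 0.5857

p = 0.5857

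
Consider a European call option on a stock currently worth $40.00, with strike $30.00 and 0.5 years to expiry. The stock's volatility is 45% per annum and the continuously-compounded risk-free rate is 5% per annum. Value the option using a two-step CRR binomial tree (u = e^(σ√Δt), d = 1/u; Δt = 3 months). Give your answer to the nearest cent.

CRR parameters: u = e^(σ√Δt) = e^(0.45·√0.25) = 1.2523, d = 1/u = 0.7985
Per-period rate: rΔt = 0.05·0.25 = 0.0125, so R = e^0.0125 = 1.0126
Risk-neutral probability p = (e^0.0125 − 0.7985)/(1.2523 − 0.7985) = 0.2141/0.4538 = 0.4717
Terminal stock prices: S_uu = 62.73, S_ud = 40, S_dd = 25.51
Terminal payoffs (S − K): max(32.73, 0) = 32.73, max(10, 0) = 10, max(-4.495, 0) = 0
Node u (S = 50.09): V_u = e^(−0.0125)·[0.4717·32.7325 + 0.5283·10.0000] = 20.4656
Node d (S = 31.94): V_d = e^(−0.0125)·[0.4717·10.0000 + 0.5283·0.0000] = 4.6584
Node 0 (S = 40): V_0 = e^(−0.0125)·[0.4717·20.4656 + 0.5283·4.6584] = 11.9642

$11.96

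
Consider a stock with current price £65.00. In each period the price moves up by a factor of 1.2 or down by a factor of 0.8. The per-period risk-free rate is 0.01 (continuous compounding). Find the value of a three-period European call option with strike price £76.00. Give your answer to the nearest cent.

Risk-neutral probability p = (e^0.01 − 0.8)/(1.2 − 0.8) = 0.2101/0.4000 = 0.5251
Terminal stock prices: S_uuu = 112.3, S_uud = 74.88, S_udd = 49.92, S_ddd = 33.28
Terminal payoffs (S − K): max(36.32, 0) = 36.32, max(-1.12, 0) = 0, max(-26.08, 0) = 0, max(-42.72, 0) = 0
Node uu (S = 93.6): V_uu = e^(−0.01)·[0.5251·36.3200 + 0.4749·0.0000] = 18.8828
Node ud (S = 62.4): V_ud = e^(−0.01)·[0.5251·0.0000 + 0.4749·0.0000] = 0.0000
Node dd (S = 41.6): V_dd = e^(−0.01)·[0.5251·0.0000 + 0.4749·0.0000] = 0.0000
Node u (S = 78): V_u = e^(−0.01)·[0.5251·18.8828 + 0.4749·0.0000] = 9.8172
Node d (S = 52): V_d = e^(−0.01)·[0.5251·0.0000 + 0.4749·0.0000] = 0.0000
Node 0 (S = 65): V_0 = e^(−0.01)·[0.5251·9.8172 + 0.4749·0.0000] = 5.1039

£5.10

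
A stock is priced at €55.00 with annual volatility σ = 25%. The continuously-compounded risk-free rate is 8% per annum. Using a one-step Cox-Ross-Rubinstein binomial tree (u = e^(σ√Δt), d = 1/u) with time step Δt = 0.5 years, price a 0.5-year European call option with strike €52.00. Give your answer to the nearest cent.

CRR parameters: u = e^(σ√Δt) = e^(0.25·√0.5) = 1.1934, d = 1/u = 0.8380
Per-period rate: rΔt = 0.08·0.5 = 0.04, so R = e^0.04 = 1.0408
Risk-neutral probability p = (e^0.04 − 0.8380)/(1.1934 − 0.8380) = 0.2028/0.3554 = 0.5708
Terminal stock prices: S_u = 65.64, S_d = 46.09
Terminal payoffs (S − K): max(13.64, 0) = 13.64, max(-5.912, 0) = 0
Node 0 (S = 55): V_0 = e^(−0.04)·[0.5708·13.6351 + 0.4292·0.0000] = 7.4771

€7.48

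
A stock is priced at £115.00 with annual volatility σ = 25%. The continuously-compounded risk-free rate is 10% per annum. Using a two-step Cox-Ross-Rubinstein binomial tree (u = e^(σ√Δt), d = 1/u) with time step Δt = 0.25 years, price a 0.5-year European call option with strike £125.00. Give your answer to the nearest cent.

CRR parameters: u = e^(σ√Δt) = e^(0.25·√0.25) = 1.1331, d = 1/u = 0.8825
Per-period rate: rΔt = 0.1·0.25 = 0.025, so R = e^0.025 = 1.0253
Risk-neutral probability p = (e^0.025 − 0.8825)/(1.1331 − 0.8825) = 0.1428/0.2507 = 0.5698
Terminal stock prices: S_uu = 147.7, S_ud = 115, S_dd = 89.56
Terminal payoffs (S − K): max(22.66, 0) = 22.66, max(-10, 0) = 0, max(-35.44, 0) = 0
Node u (S = 130.3): V_u = e^(−0.025)·[0.5698·22.6629 + 0.4302·0.0000] = 12.5942
Node d (S = 101.5): V_d = e^(−0.025)·[0.5698·0.0000 + 0.4302·0.0000] = 0.0000
Node 0 (S = 115): V_0 = e^(−0.025)·[0.5698·12.5942 + 0.4302·0.0000] = 6.9989

£7.00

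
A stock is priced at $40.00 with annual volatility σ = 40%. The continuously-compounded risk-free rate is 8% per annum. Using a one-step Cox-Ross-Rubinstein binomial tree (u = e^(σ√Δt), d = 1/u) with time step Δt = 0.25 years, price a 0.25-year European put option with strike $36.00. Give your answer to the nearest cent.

CRR parameters: u = e^(σ√Δt) = e^(0.4·√0.25) = 1.2214, d = 1/u = 0.8187
Per-period rate: rΔt = 0.08·0.25 = 0.02, so R = e^0.02 = 1.0202
Risk-neutral probability p = (e^0.02 − 0.8187)/(1.2214 − 0.8187) = 0.2015/0.4027 = 0.5003
Terminal stock prices: S_u = 48.86, S_d = 32.75
Terminal payoffs (K − S): max(-12.86, 0) = 0, max(3.251, 0) = 3.251
Node 0 (S = 40): V_0 = e^(−0.02)·[0.5003·0.0000 + 0.4997·3.2508] = 1.5921

$1.59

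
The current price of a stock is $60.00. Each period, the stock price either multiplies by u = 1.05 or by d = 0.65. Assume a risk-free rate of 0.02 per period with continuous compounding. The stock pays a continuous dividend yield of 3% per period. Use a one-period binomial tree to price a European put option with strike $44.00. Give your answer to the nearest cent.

Per-period risk-free factor R = e^0.02 = 1.0202; dividend-adjusted growth = e^(0.02−0.03) = 0.9900.
Risk-neutral probability p = (0.9900 − 0.65)/(1.05 − 0.65) = 0.3400/0.4000 = 0.8501
Terminal stock prices: S_u = 63, S_d = 39
Terminal payoffs (K − S): max(-19, 0) = 0, max(5, 0) = 5
Node 0 (S = 60): V_0 = e^(−0.02)·[0.8501·0.0000 + 0.1499·5.0000] = 0.7345

$0.73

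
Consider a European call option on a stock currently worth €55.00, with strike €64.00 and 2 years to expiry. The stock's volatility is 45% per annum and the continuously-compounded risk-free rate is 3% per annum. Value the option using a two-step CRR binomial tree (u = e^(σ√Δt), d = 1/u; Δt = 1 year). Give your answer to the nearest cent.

€11.96

CRR parameters: u = e^(σ√Δt) = e^(0.45·√1) = 1.5683, d = 1/u = 0.6376
Per-period rate: rΔt = 0.03·1 = 0.03, so R = e^0.03 = 1.0305
Risk-neutral probability p = (e^0.03 − 0.6376)/(1.5683 − 0.6376) = 0.3928/0.9307 = 0.4221
Terminal stock prices: S_uu = 135.3, S_ud = 55, S_dd = 22.36
Terminal payoffs (S − K): max(71.28, 0) = 71.28, max(-9, 0) = 0, max(-41.64, 0) = 0
Node u (S = 86.26): V_u = e^(−0.03)·[0.4221·71.2782 + 0.5779·0.0000] = 29.1962
Node d (S = 35.07): V_d = e^(−0.03)·[0.4221·0.0000 + 0.5779·0.0000] = 0.0000
Node 0 (S = 55): V_0 = e^(−0.03)·[0.4221·29.1962 + 0.5779·0.0000] = 11.9590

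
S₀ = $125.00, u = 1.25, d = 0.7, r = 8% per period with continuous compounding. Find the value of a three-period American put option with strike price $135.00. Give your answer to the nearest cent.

Risk-neutral probability p = (e^0.08 − 0.7)/(1.25 − 0.7) = 0.3833/0.5500 = 0.6969
Terminal stock prices: S_uuu = 244.1, S_uud = 136.7, S_udd = 76.56, S_ddd = 42.87
Terminal payoffs (K − S): max(-109.1, 0) = 0, max(-1.719, 0) = 0, max(58.44, 0) = 58.44, max(92.12, 0) = 92.12
Node uu (S = 195.3): continuation = e^(−0.08)·[0.6969·0.0000 + 0.3031·0.0000] = 0.0000; exercise value = 0.0000 ≤ continuation, so V_uu = 0.0000
Node ud (S = 109.4): continuation = e^(−0.08)·[0.6969·0.0000 + 0.3031·58.4375] = 16.3514; exercise value = 25.6250 > continuation, so V_ud = 25.6250 (exercise)
Node dd (S = 61.25): continuation = e^(−0.08)·[0.6969·58.4375 + 0.3031·92.1250] = 63.3707; exercise value = 73.7500 > continuation, so V_dd = 73.7500 (exercise)
Node u (S = 156.2): continuation = e^(−0.08)·[0.6969·0.0000 + 0.3031·25.6250] = 7.1701; exercise value = 0.0000 ≤ continuation, so V_u = 7.1701
Node d (S = 87.5): continuation = e^(−0.08)·[0.6969·25.6250 + 0.3031·73.7500] = 37.1207; exercise value = 47.5000 > continuation, so V_d = 47.5000 (exercise)
Node 0 (S = 125): continuation = e^(−0.08)·[0.6969·7.1701 + 0.3031·47.5000] = 17.9036; exercise value = 10.0000 ≤ continuation, so V_0 = 17.9036

$17.90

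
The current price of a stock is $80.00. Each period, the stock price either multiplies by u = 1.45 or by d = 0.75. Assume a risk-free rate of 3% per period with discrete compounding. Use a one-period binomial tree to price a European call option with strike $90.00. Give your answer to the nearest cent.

$10.10

Risk-neutral probability p = (1 + 0.03 − 0.75)/(1.45 − 0.75) = 0.2800/0.7000 = 0.4000
Terminal stock prices: S_u = 116, S_d = 60
Terminal payoffs (S − K): max(26, 0) = 26, max(-30, 0) = 0
Node 0 (S = 80): V_0 = 1/1.03·[0.4000·26.0000 + 0.6000·0.0000] = 10.0971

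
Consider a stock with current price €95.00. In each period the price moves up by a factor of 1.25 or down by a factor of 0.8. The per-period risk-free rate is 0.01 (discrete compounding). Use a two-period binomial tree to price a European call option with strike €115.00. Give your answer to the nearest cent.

€7.14

Risk-neutral probability p = (1 + 0.01 − 0.8)/(1.25 − 0.8) = 0.2100/0.4500 = 0.4667
Terminal stock prices: S_uu = 148.4, S_ud = 95, S_dd = 60.8
Terminal payoffs (S − K): max(33.44, 0) = 33.44, max(-20, 0) = 0, max(-54.2, 0) = 0
Node u (S = 118.8): V_u = 1/1.01·[0.4667·33.4375 + 0.5333·0.0000] = 15.4497
Node d (S = 76): V_d = 1/1.01·[0.4667·0.0000 + 0.5333·0.0000] = 0.0000
Node 0 (S = 95): V_0 = 1/1.01·[0.4667·15.4497 + 0.5333·0.0000] = 7.1385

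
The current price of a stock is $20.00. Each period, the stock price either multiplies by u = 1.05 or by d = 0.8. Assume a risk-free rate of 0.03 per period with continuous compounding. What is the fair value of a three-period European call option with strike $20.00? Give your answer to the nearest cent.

Risk-neutral probability p = (e^0.03 − 0.8)/(1.05 − 0.8) = 0.2305/0.2500 = 0.9218
Terminal stock prices: S_uuu = 23.15, S_uud = 17.64, S_udd = 13.44, S_ddd = 10.24
Terminal payoffs (S − K): max(3.153, 0) = 3.153, max(-2.36, 0) = 0, max(-6.56, 0) = 0, max(-9.76, 0) = 0
Node uu (S = 22.05): V_uu = e^(−0.03)·[0.9218·3.1525 + 0.0782·0.0000] = 2.8201
Node ud (S = 16.8): V_ud = e^(−0.03)·[0.9218·0.0000 + 0.0782·0.0000] = 0.0000
Node dd (S = 12.8): V_dd = e^(−0.03)·[0.9218·0.0000 + 0.0782·0.0000] = 0.0000
Node u (S = 21): V_u = e^(−0.03)·[0.9218·2.8201 + 0.0782·0.0000] = 2.5228
Node d (S = 16): V_d = e^(−0.03)·[0.9218·0.0000 + 0.0782·0.0000] = 0.0000
Node 0 (S = 20): V_0 = e^(−0.03)·[0.9218·2.5228 + 0.0782·0.0000] = 2.2569

$2.26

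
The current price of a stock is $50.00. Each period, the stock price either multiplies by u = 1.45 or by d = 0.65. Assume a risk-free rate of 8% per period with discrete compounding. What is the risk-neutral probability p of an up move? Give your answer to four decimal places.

p = 0.5375

Risk-neutral probability p = (1 + 0.08 − 0.65)/(1.45 − 0.65) = 0.4300/0.8000 = 0.5375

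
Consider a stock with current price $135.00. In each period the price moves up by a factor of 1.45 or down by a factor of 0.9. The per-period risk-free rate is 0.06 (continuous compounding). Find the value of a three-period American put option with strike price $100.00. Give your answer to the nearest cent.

$0.47

Risk-neutral probability p = (e^0.06 − 0.9)/(1.45 − 0.9) = 0.1618/0.5500 = 0.2942
Terminal stock prices: S_uuu = 411.6, S_uud = 255.5, S_udd = 158.6, S_ddd = 98.42
Terminal payoffs (K − S): max(-311.6, 0) = 0, max(-155.5, 0) = 0, max(-58.56, 0) = 0, max(1.585, 0) = 1.585
Node uu (S = 283.8): continuation = e^(−0.06)·[0.2942·0.0000 + 0.7058·0.0000] = 0.0000; exercise value = 0.0000 ≤ continuation, so V_uu = 0.0000
Node ud (S = 176.2): continuation = e^(−0.06)·[0.2942·0.0000 + 0.7058·0.0000] = 0.0000; exercise value = 0.0000 ≤ continuation, so V_ud = 0.0000
Node dd (S = 109.4): continuation = e^(−0.06)·[0.2942·0.0000 + 0.7058·1.5850] = 1.0535; exercise value = 0.0000 ≤ continuation, so V_dd = 1.0535
Node u (S = 195.8): continuation = e^(−0.06)·[0.2942·0.0000 + 0.7058·0.0000] = 0.0000; exercise value = 0.0000 ≤ continuation, so V_u = 0.0000
Node d (S = 121.5): continuation = e^(−0.06)·[0.2942·0.0000 + 0.7058·1.0535] = 0.7002; exercise value = 0.0000 ≤ continuation, so V_d = 0.7002
Node 0 (S = 135): continuation = e^(−0.06)·[0.2942·0.0000 + 0.7058·0.7002] = 0.4654; exercise value = 0.0000 ≤ continuation, so V_0 = 0.4654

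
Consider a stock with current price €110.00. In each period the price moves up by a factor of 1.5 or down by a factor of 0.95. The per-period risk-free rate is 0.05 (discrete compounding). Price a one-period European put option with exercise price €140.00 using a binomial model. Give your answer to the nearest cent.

€27.66

Risk-neutral probability p = (1 + 0.05 − 0.95)/(1.5 − 0.95) = 0.1000/0.5500 = 0.1818
Terminal stock prices: S_u = 165, S_d = 104.5
Terminal payoffs (K − S): max(-25, 0) = 0, max(35.5, 0) = 35.5
Node 0 (S = 110): V_0 = 1/1.05·[0.1818·0.0000 + 0.8182·35.5000] = 27.6623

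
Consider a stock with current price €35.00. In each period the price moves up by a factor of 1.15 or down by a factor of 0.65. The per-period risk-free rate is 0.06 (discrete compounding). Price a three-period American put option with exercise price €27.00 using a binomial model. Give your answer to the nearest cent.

€0.94

Risk-neutral probability p = (1 + 0.06 − 0.65)/(1.15 − 0.65) = 0.4100/0.5000 = 0.8200
Terminal stock prices: S_uuu = 53.23, S_uud = 30.09, S_udd = 17.01, S_ddd = 9.612
Terminal payoffs (K − S): max(-26.23, 0) = 0, max(-3.087, 0) = 0, max(9.994, 0) = 9.994, max(17.39, 0) = 17.39
Node uu (S = 46.29): continuation = 1/1.06·[0.8200·0.0000 + 0.1800·0.0000] = 0.0000; exercise value = 0.0000 ≤ continuation, so V_uu = 0.0000
Node ud (S = 26.16): continuation = 1/1.06·[0.8200·0.0000 + 0.1800·9.9944] = 1.6972; exercise value = 0.8375 ≤ continuation, so V_ud = 1.6972
Node dd (S = 14.79): continuation = 1/1.06·[0.8200·9.9944 + 0.1800·17.3881] = 10.6842; exercise value = 12.2125 > continuation, so V_dd = 12.2125 (exercise)
Node u (S = 40.25): continuation = 1/1.06·[0.8200·0.0000 + 0.1800·1.6972] = 0.2882; exercise value = 0.0000 ≤ continuation, so V_u = 0.2882
Node d (S = 22.75): continuation = 1/1.06·[0.8200·1.6972 + 0.1800·12.2125] = 3.3867; exercise value = 4.2500 > continuation, so V_d = 4.2500 (exercise)
Node 0 (S = 35): continuation = 1/1.06·[0.8200·0.2882 + 0.1800·4.2500] = 0.9446; exercise value = 0.0000 ≤ continuation, so V_0 = 0.9446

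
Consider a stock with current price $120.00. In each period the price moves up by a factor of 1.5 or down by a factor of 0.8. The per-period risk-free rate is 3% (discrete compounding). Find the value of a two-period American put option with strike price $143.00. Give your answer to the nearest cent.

Risk-neutral probability p = (1 + 0.03 − 0.8)/(1.5 − 0.8) = 0.2300/0.7000 = 0.3286
Terminal stock prices: S_uu = 270, S_ud = 144, S_dd = 76.8
Terminal payoffs (K − S): max(-127, 0) = 0, max(-1, 0) = 0, max(66.2, 0) = 66.2
Node u (S = 180): continuation = 1/1.03·[0.3286·0.0000 + 0.6714·0.0000] = 0.0000; exercise value = 0.0000 ≤ continuation, so V_u = 0.0000
Node d (S = 96): continuation = 1/1.03·[0.3286·0.0000 + 0.6714·66.2000] = 43.1540; exercise value = 47.0000 > continuation, so V_d = 47.0000 (exercise)
Node 0 (S = 120): continuation = 1/1.03·[0.3286·0.0000 + 0.6714·47.0000] = 30.6380; exercise value = 23.0000 ≤ continuation, so V_0 = 30.6380

$30.64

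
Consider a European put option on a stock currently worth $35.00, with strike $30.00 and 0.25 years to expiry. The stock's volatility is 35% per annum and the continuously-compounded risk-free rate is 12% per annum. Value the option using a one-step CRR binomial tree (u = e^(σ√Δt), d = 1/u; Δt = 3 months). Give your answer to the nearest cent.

CRR parameters: u = e^(σ√Δt) = e^(0.35·√0.25) = 1.1912, d = 1/u = 0.8395
Per-period rate: rΔt = 0.12·0.25 = 0.03, so R = e^0.03 = 1.0305
Risk-neutral probability p = (e^0.03 − 0.8395)/(1.1912 − 0.8395) = 0.1910/0.3518 = 0.5429
Terminal stock prices: S_u = 41.69, S_d = 29.38
Terminal payoffs (K − S): max(-11.69, 0) = 0, max(0.619, 0) = 0.619
Node 0 (S = 35): V_0 = e^(−0.03)·[0.5429·0.0000 + 0.4571·0.6190] = 0.2746

$0.27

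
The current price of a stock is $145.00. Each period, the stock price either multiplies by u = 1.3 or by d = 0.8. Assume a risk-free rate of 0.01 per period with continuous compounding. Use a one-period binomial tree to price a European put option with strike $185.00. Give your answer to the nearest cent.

Risk-neutral probability p = (e^0.01 − 0.8)/(1.3 − 0.8) = 0.2101/0.5000 = 0.4201
Terminal stock prices: S_u = 188.5, S_d = 116
Terminal payoffs (K − S): max(-3.5, 0) = 0, max(69, 0) = 69
Node 0 (S = 145): V_0 = e^(−0.01)·[0.4201·0.0000 + 0.5799·69.0000] = 39.6149

$39.61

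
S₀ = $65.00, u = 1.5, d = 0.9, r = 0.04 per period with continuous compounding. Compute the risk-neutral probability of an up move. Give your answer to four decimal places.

Risk-neutral probability p = (e^0.04 − 0.9)/(1.5 − 0.9) = 0.1408/0.6000 = 0.2347

p = 0.2347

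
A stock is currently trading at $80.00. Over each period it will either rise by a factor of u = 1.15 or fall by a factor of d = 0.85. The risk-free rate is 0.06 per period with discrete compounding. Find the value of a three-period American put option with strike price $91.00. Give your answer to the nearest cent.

$11.00

Risk-neutral probability p = (1 + 0.06 − 0.85)/(1.15 − 0.85) = 0.2100/0.3000 = 0.7000
Terminal stock prices: S_uuu = 121.7, S_uud = 89.93, S_udd = 66.47, S_ddd = 49.13
Terminal payoffs (K − S): max(-30.67, 0) = 0, max(1.07, 0) = 1.07, max(24.53, 0) = 24.53, max(41.87, 0) = 41.87
Node uu (S = 105.8): continuation = 1/1.06·[0.7000·0.0000 + 0.3000·1.0700] = 0.3028; exercise value = 0.0000 ≤ continuation, so V_uu = 0.3028
Node ud (S = 78.2): continuation = 1/1.06·[0.7000·1.0700 + 0.3000·24.5300] = 7.6491; exercise value = 12.8000 > continuation, so V_ud = 12.8000 (exercise)
Node dd (S = 57.8): continuation = 1/1.06·[0.7000·24.5300 + 0.3000·41.8700] = 28.0491; exercise value = 33.2000 > continuation, so V_dd = 33.2000 (exercise)
Node u (S = 92): continuation = 1/1.06·[0.7000·0.3028 + 0.3000·12.8000] = 3.8226; exercise value = 0.0000 ≤ continuation, so V_u = 3.8226
Node d (S = 68): continuation = 1/1.06·[0.7000·12.8000 + 0.3000·33.2000] = 17.8491; exercise value = 23.0000 > continuation, so V_d = 23.0000 (exercise)
Node 0 (S = 80): continuation = 1/1.06·[0.7000·3.8226 + 0.3000·23.0000] = 9.0338; exercise value = 11.0000 > continuation, so V_0 = 11.0000 (exercise)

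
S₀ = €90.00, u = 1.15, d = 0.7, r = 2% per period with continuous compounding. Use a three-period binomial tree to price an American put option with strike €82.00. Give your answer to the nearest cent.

Risk-neutral probability p = (e^0.02 − 0.7)/(1.15 − 0.7) = 0.3202/0.4500 = 0.7116
Terminal stock prices: S_uuu = 136.9, S_uud = 83.32, S_udd = 50.71, S_ddd = 30.87
Terminal payoffs (K − S): max(-54.88, 0) = 0, max(-1.317, 0) = 0, max(31.29, 0) = 31.29, max(51.13, 0) = 51.13
Node uu (S = 119): continuation = e^(−0.02)·[0.7116·0.0000 + 0.2884·0.0000] = 0.0000; exercise value = 0.0000 ≤ continuation, so V_uu = 0.0000
Node ud (S = 72.45): continuation = e^(−0.02)·[0.7116·0.0000 + 0.2884·31.2850] = 8.8452; exercise value = 9.5500 > continuation, so V_ud = 9.5500 (exercise)
Node dd (S = 44.1): continuation = e^(−0.02)·[0.7116·31.2850 + 0.2884·51.1300] = 36.2763; exercise value = 37.9000 > continuation, so V_dd = 37.9000 (exercise)
Node u (S = 103.5): continuation = e^(−0.02)·[0.7116·0.0000 + 0.2884·9.5500] = 2.7001; exercise value = 0.0000 ≤ continuation, so V_u = 2.7001
Node d (S = 63): continuation = e^(−0.02)·[0.7116·9.5500 + 0.2884·37.9000] = 17.3763; exercise value = 19.0000 > continuation, so V_d = 19.0000 (exercise)
Node 0 (S = 90): continuation = e^(−0.02)·[0.7116·2.7001 + 0.2884·19.0000] = 7.2551; exercise value = 0.0000 ≤ continuation, so V_0 = 7.2551

€7.26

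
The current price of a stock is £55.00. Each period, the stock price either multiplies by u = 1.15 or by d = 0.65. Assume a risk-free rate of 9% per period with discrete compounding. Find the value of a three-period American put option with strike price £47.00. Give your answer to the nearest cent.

£1.76

Risk-neutral probability p = (1 + 0.09 − 0.65)/(1.15 − 0.65) = 0.4400/0.5000 = 0.8800
Terminal stock prices: S_uuu = 83.65, S_uud = 47.28, S_udd = 26.72, S_ddd = 15.1
Terminal payoffs (K − S): max(-36.65, 0) = 0, max(-0.2794, 0) = 0, max(20.28, 0) = 20.28, max(31.9, 0) = 31.9
Node uu (S = 72.74): continuation = 1/1.09·[0.8800·0.0000 + 0.1200·0.0000] = 0.0000; exercise value = 0.0000 ≤ continuation, so V_uu = 0.0000
Node ud (S = 41.11): continuation = 1/1.09·[0.8800·0.0000 + 0.1200·20.2769] = 2.2323; exercise value = 5.8875 > continuation, so V_ud = 5.8875 (exercise)
Node dd (S = 23.24): continuation = 1/1.09·[0.8800·20.2769 + 0.1200·31.8956] = 19.8818; exercise value = 23.7625 > continuation, so V_dd = 23.7625 (exercise)
Node u (S = 63.25): continuation = 1/1.09·[0.8800·0.0000 + 0.1200·5.8875] = 0.6482; exercise value = 0.0000 ≤ continuation, so V_u = 0.6482
Node d (S = 35.75): continuation = 1/1.09·[0.8800·5.8875 + 0.1200·23.7625] = 7.3693; exercise value = 11.2500 > continuation, so V_d = 11.2500 (exercise)
Node 0 (S = 55): continuation = 1/1.09·[0.8800·0.6482 + 0.1200·11.2500] = 1.7618; exercise value = 0.0000 ≤ continuation, so V_0 = 1.7618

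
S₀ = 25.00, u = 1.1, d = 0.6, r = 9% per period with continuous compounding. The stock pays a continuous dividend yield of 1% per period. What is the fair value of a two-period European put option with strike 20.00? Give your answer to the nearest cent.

Per-period risk-free factor R = e^0.09 = 1.0942; dividend-adjusted growth = e^(0.09−0.01) = 1.0833.
Risk-neutral probability p = (1.0833 − 0.6)/(1.1 − 0.6) = 0.4833/0.5000 = 0.9666
Terminal stock prices: S_uu = 30.25, S_ud = 16.5, S_dd = 9
Terminal payoffs (K − S): max(-10.25, 0) = 0, max(3.5, 0) = 3.5, max(11, 0) = 11
Node u (S = 27.5): V_u = e^(−0.09)·[0.9666·0.0000 + 0.0334·3.5000] = 0.1069
Node d (S = 15): V_d = e^(−0.09)·[0.9666·3.5000 + 0.0334·11.0000] = 3.4279
Node 0 (S = 25): V_0 = e^(−0.09)·[0.9666·0.1069 + 0.0334·3.4279] = 0.1992

0.20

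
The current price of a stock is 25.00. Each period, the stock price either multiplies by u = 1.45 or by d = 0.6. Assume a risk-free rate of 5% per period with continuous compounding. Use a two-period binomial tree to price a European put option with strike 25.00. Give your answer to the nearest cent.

4.65

Risk-neutral probability p = (e^0.05 − 0.6)/(1.45 − 0.6) = 0.4513/0.8500 = 0.5309
Terminal stock prices: S_uu = 52.56, S_ud = 21.75, S_dd = 9
Terminal payoffs (K − S): max(-27.56, 0) = 0, max(3.25, 0) = 3.25, max(16, 0) = 16
Node u (S = 36.25): V_u = e^(−0.05)·[0.5309·0.0000 + 0.4691·3.2500] = 1.4502
Node d (S = 15): V_d = e^(−0.05)·[0.5309·3.2500 + 0.4691·16.0000] = 8.7807
Node 0 (S = 25): V_0 = e^(−0.05)·[0.5309·1.4502 + 0.4691·8.7807] = 4.6505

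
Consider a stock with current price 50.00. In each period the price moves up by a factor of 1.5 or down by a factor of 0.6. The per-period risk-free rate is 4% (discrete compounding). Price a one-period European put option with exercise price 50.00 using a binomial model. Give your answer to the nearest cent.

Risk-neutral probability p = (1 + 0.04 − 0.6)/(1.5 − 0.6) = 0.4400/0.9000 = 0.4889
Terminal stock prices: S_u = 75, S_d = 30
Terminal payoffs (K − S): max(-25, 0) = 0, max(20, 0) = 20
Node 0 (S = 50): V_0 = 1/1.04·[0.4889·0.0000 + 0.5111·20.0000] = 9.8291

9.83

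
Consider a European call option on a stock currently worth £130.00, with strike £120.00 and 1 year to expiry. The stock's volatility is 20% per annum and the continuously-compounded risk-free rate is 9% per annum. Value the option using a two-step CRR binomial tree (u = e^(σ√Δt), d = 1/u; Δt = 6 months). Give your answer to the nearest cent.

CRR parameters: u = e^(σ√Δt) = e^(0.2·√0.5) = 1.1519, d = 1/u = 0.8681
Per-period rate: rΔt = 0.09·0.5 = 0.045, so R = e^0.045 = 1.0460
Risk-neutral probability p = (e^0.045 − 0.8681)/(1.1519 − 0.8681) = 0.1779/0.2838 = 0.6269
Terminal stock prices: S_uu = 172.5, S_ud = 130, S_dd = 97.97
Terminal payoffs (S − K): max(52.5, 0) = 52.5, max(10, 0) = 10, max(-22.03, 0) = 0
Node u (S = 149.7): V_u = e^(−0.045)·[0.6269·52.4965 + 0.3731·10.0000] = 35.0286
Node d (S = 112.9): V_d = e^(−0.045)·[0.6269·10.0000 + 0.3731·0.0000] = 5.9931
Node 0 (S = 130): V_0 = e^(−0.045)·[0.6269·35.0286 + 0.3731·5.9931] = 23.1307

£23.13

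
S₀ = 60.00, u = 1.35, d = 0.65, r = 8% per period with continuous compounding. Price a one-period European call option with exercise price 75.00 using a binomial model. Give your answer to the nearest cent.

Risk-neutral probability p = (e^0.08 − 0.65)/(1.35 − 0.65) = 0.4333/0.7000 = 0.6190
Terminal stock prices: S_u = 81, S_d = 39
Terminal payoffs (S − K): max(6, 0) = 6, max(-36, 0) = 0
Node 0 (S = 60): V_0 = e^(−0.08)·[0.6190·6.0000 + 0.3810·0.0000] = 3.4284

3.43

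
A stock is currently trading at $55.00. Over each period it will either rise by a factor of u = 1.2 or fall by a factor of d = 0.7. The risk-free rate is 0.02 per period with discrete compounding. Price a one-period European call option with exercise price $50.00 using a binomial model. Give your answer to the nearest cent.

Risk-neutral probability p = (1 + 0.02 − 0.7)/(1.2 − 0.7) = 0.3200/0.5000 = 0.6400
Terminal stock prices: S_u = 66, S_d = 38.5
Terminal payoffs (S − K): max(16, 0) = 16, max(-11.5, 0) = 0
Node 0 (S = 55): V_0 = 1/1.02·[0.6400·16.0000 + 0.3600·0.0000] = 10.0392

$10.04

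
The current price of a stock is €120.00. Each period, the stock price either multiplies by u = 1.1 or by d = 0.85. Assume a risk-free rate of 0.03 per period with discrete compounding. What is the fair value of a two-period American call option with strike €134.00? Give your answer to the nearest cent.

€5.47

Risk-neutral probability p = (1 + 0.03 − 0.85)/(1.1 − 0.85) = 0.1800/0.2500 = 0.7200
Terminal stock prices: S_uu = 145.2, S_ud = 112.2, S_dd = 86.7
Terminal payoffs (S − K): max(11.2, 0) = 11.2, max(-21.8, 0) = 0, max(-47.3, 0) = 0
Node u (S = 132): continuation = 1/1.03·[0.7200·11.2000 + 0.2800·0.0000] = 7.8291; exercise value = 0.0000 ≤ continuation, so V_u = 7.8291
Node d (S = 102): continuation = 1/1.03·[0.7200·0.0000 + 0.2800·0.0000] = 0.0000; exercise value = 0.0000 ≤ continuation, so V_d = 0.0000
Node 0 (S = 120): continuation = 1/1.03·[0.7200·7.8291 + 0.2800·0.0000] = 5.4728; exercise value = 0.0000 ≤ continuation, so V_0 = 5.4728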